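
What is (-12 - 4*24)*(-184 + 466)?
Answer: -30456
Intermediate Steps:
(-12 - 4*24)*(-184 + 466) = (-12 - 96)*282 = -108*282 = -30456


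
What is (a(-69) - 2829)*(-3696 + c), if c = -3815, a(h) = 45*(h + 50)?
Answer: 27670524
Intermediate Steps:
a(h) = 2250 + 45*h (a(h) = 45*(50 + h) = 2250 + 45*h)
(a(-69) - 2829)*(-3696 + c) = ((2250 + 45*(-69)) - 2829)*(-3696 - 3815) = ((2250 - 3105) - 2829)*(-7511) = (-855 - 2829)*(-7511) = -3684*(-7511) = 27670524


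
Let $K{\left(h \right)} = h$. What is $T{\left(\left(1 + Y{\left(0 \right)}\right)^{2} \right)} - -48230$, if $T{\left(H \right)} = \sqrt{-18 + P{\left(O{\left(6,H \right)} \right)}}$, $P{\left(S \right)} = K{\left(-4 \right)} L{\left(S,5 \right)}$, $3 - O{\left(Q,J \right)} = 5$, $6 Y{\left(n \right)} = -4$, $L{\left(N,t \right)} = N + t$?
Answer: $48230 + i \sqrt{30} \approx 48230.0 + 5.4772 i$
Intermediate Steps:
$Y{\left(n \right)} = - \frac{2}{3}$ ($Y{\left(n \right)} = \frac{1}{6} \left(-4\right) = - \frac{2}{3}$)
$O{\left(Q,J \right)} = -2$ ($O{\left(Q,J \right)} = 3 - 5 = -2$)
$P{\left(S \right)} = -20 - 4 S$ ($P{\left(S \right)} = - 4 \left(S + 5\right) = - 4 \left(5 + S\right) = -20 - 4 S$)
$T{\left(H \right)} = i \sqrt{30}$ ($T{\left(H \right)} = \sqrt{-18 - 12} = \sqrt{-30} = i \sqrt{30}$)
$T{\left(\left(1 + Y{\left(0 \right)}\right)^{2} \right)} - -48230 = i \sqrt{30} - -48230 = i \sqrt{30} + 48230 = 48230 + i \sqrt{30}$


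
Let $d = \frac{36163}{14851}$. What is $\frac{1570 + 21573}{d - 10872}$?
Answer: $- \frac{343696693}{161423909} \approx -2.1292$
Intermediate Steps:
$d = \frac{36163}{14851}$ ($d = 36163 \cdot \frac{1}{14851} = \frac{36163}{14851} \approx 2.4351$)
$\frac{1570 + 21573}{d - 10872} = \frac{1570 + 21573}{\frac{36163}{14851} - 10872} = \frac{23143}{- \frac{161423909}{14851}} = 23143 \left(- \frac{14851}{161423909}\right) = - \frac{343696693}{161423909}$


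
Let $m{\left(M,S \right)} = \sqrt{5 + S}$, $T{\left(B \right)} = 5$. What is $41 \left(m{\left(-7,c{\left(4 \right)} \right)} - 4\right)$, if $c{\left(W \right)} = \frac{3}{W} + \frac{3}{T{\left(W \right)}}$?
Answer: $-164 + \frac{41 \sqrt{635}}{10} \approx -60.683$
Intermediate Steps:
$c{\left(W \right)} = \frac{3}{5} + \frac{3}{W}$ ($c{\left(W \right)} = \frac{3}{W} + \frac{3}{5} = \frac{3}{5} + \frac{3}{W}$)
$41 \left(m{\left(-7,c{\left(4 \right)} \right)} - 4\right) = 41 \left(\sqrt{5 + \left(\frac{3}{5} + \frac{3}{4}\right)} - 4\right) = 41 \left(\sqrt{5 + \frac{27}{20}} - 4\right) = 41 \left(\sqrt{\frac{127}{20}} - 4\right) = 41 \left(\frac{\sqrt{635}}{10} - 4\right) = 41 \left(-4 + \frac{\sqrt{635}}{10}\right) = -164 + \frac{41 \sqrt{635}}{10}$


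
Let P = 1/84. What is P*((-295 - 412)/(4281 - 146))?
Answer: -101/49620 ≈ -0.0020355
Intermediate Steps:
P = 1/84 ≈ 0.011905
P*((-295 - 412)/(4281 - 146)) = ((-295 - 412)/(4281 - 146))/84 = (-707/4135)/84 = (-707*1/4135)/84 = (1/84)*(-707/4135) = -101/49620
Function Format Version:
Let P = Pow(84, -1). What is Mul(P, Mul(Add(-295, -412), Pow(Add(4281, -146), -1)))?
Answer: Rational(-101, 49620) ≈ -0.0020355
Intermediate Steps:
P = Rational(1, 84) ≈ 0.011905
Mul(P, Mul(Add(-295, -412), Pow(Add(4281, -146), -1))) = Mul(Rational(1, 84), Mul(Add(-295, -412), Pow(Add(4281, -146), -1))) = Mul(Rational(1, 84), Mul(-707, Pow(4135, -1))) = Mul(Rational(1, 84), Mul(-707, Rational(1, 4135))) = Mul(Rational(1, 84), Rational(-707, 4135)) = Rational(-101, 49620)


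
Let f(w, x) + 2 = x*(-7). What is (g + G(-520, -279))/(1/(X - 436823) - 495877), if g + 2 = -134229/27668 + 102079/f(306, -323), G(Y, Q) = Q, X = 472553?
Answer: 1756370842255/3618924750147518 ≈ 0.00048533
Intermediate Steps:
f(w, x) = -2 - 7*x (f(w, x) = -2 + x*(-7) = -2 - 7*x)
g = 2396094437/62502012 (g = -2 + (-134229/27668 + 102079/(-2 - 7*(-323))) = -2 + (-134229*1/27668 + 102079/(-2 + 2261)) = -2 + (-134229/27668 + 102079/2259) = -2 + 2521098461/62502012 = 2396094437/62502012 ≈ 38.336)
(g + G(-520, -279))/(1/(X - 436823) - 495877) = (2396094437/62502012 - 279)/(1/(472553 - 436823) - 495877) = -15041966911/(62502012*(1/35730 - 495877)) = -15041966911/(62502012*(-17717685209/35730)) = -15041966911/62502012*(-35730/17717685209) = 1756370842255/3618924750147518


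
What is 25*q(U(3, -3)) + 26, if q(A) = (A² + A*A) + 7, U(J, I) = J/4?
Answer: 1833/8 ≈ 229.13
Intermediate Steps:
U(J, I) = J/4 (U(J, I) = J*(¼) = J/4)
q(A) = 7 + 2*A² (q(A) = (A² + A²) + 7 = 2*A² + 7 = 7 + 2*A²)
25*q(U(3, -3)) + 26 = 25*(7 + 2*((¼)*3)²) + 26 = 25*(7 + 2*(¾)²) + 26 = 25*(7 + 2*(9/16)) + 26 = 25*(7 + 9/8) + 26 = 25*(65/8) + 26 = 1625/8 + 26 = 1833/8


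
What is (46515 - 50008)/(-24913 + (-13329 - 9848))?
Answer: 499/6870 ≈ 0.072635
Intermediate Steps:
(46515 - 50008)/(-24913 + (-13329 - 9848)) = -3493/(-24913 - 23177) = -3493/(-48090) = -3493*(-1/48090) = 499/6870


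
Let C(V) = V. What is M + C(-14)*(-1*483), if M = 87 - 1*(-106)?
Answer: 6955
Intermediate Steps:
M = 193 (M = 87 + 106 = 193)
M + C(-14)*(-1*483) = 193 - (-14)*483 = 193 - 14*(-483) = 193 + 6762 = 6955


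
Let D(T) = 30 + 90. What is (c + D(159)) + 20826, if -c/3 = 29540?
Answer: -67674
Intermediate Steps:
c = -88620 (c = -3*29540 = -88620)
D(T) = 120
(c + D(159)) + 20826 = (-88620 + 120) + 20826 = -88500 + 20826 = -67674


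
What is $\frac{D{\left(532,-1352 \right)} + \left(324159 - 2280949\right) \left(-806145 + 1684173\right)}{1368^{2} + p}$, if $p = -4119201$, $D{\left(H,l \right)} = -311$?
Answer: $\frac{1718116410431}{2247777} \approx 7.6436 \cdot 10^{5}$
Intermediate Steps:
$\frac{D{\left(532,-1352 \right)} + \left(324159 - 2280949\right) \left(-806145 + 1684173\right)}{1368^{2} + p} = \frac{-311 + \left(324159 - 2280949\right) \left(-806145 + 1684173\right)}{1368^{2} - 4119201} = \frac{-311 - 1718116410120}{1871424 - 4119201} = \frac{-311 - 1718116410120}{-2247777} = \left(-1718116410431\right) \left(- \frac{1}{2247777}\right) = \frac{1718116410431}{2247777}$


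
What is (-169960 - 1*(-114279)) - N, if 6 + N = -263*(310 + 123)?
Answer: 58204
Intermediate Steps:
N = -113885 (N = -6 - 263*(310 + 123) = -6 - 263*433 = -6 - 113879 = -113885)
(-169960 - 1*(-114279)) - N = (-169960 - 1*(-114279)) - 1*(-113885) = (-169960 + 114279) + 113885 = -55681 + 113885 = 58204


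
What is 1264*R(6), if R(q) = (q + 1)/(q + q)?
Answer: 2212/3 ≈ 737.33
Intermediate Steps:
R(q) = (1 + q)/(2*q) (R(q) = (1 + q)/((2*q)) = (1 + q)*(1/(2*q)) = (1 + q)/(2*q))
1264*R(6) = 1264*((½)*(1 + 6)/6) = 1264*((½)*(⅙)*7) = 1264*(7/12) = 2212/3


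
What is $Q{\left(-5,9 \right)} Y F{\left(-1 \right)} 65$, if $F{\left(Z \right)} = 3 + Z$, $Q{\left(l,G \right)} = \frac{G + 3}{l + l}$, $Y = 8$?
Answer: $-1248$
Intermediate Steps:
$Q{\left(l,G \right)} = \frac{3 + G}{2 l}$
$Q{\left(-5,9 \right)} Y F{\left(-1 \right)} 65 = \frac{3 + 9}{2 \left(-5\right)} 8 \left(3 - 1\right) 65 = \frac{1}{2} \left(- \frac{1}{5}\right) 12 \cdot 8 \cdot 2 \cdot 65 = \left(- \frac{6}{5}\right) 16 \cdot 65 = \left(- \frac{96}{5}\right) 65 = -1248$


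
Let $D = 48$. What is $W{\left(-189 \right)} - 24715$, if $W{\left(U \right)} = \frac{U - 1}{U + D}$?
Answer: $- \frac{3484625}{141} \approx -24714.0$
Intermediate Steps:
$W{\left(U \right)} = \frac{-1 + U}{48 + U}$ ($W{\left(U \right)} = \frac{U - 1}{U + 48} = \frac{-1 + U}{48 + U}$)
$W{\left(-189 \right)} - 24715 = \frac{-1 - 189}{48 - 189} - 24715 = \frac{1}{-141} \left(-190\right) - 24715 = \left(- \frac{1}{141}\right) \left(-190\right) - 24715 = \frac{190}{141} - 24715 = - \frac{3484625}{141}$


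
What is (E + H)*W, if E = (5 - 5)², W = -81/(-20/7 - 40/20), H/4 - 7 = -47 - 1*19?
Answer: -66906/17 ≈ -3935.6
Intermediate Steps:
H = -236 (H = 28 + 4*(-47 - 1*19) = 28 + 4*(-47 - 19) = 28 + 4*(-66) = 28 - 264 = -236)
W = 567/34 (W = -81/(-20*⅐ - 40*1/20) = -81/(-20/7 - 2) = -81/(-34/7) = -81*(-7/34) = 567/34 ≈ 16.676)
E = 0 (E = 0² = 0)
(E + H)*W = (0 - 236)*(567/34) = -236*567/34 = -66906/17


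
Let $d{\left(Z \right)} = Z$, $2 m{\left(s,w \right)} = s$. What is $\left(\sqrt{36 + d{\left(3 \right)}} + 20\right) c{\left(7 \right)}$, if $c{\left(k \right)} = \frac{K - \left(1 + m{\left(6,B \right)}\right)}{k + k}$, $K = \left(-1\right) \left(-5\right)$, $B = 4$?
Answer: $\frac{10}{7} + \frac{\sqrt{39}}{14} \approx 1.8746$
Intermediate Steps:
$m{\left(s,w \right)} = \frac{s}{2}$
$K = 5$
$c{\left(k \right)} = \frac{1}{2 k}$ ($c{\left(k \right)} = \frac{5 - \left(1 + \frac{1}{2} \cdot 6\right)}{k + k} = \frac{5 - 4}{2 k} = \left(5 - 4\right) \frac{1}{2 k} = 1 \frac{1}{2 k} = \frac{1}{2 k}$)
$\left(\sqrt{36 + d{\left(3 \right)}} + 20\right) c{\left(7 \right)} = \left(\sqrt{36 + 3} + 20\right) \frac{1}{2 \cdot 7} = \left(\sqrt{39} + 20\right) \frac{1}{2} \cdot \frac{1}{7} = \left(20 + \sqrt{39}\right) \frac{1}{14} = \frac{10}{7} + \frac{\sqrt{39}}{14}$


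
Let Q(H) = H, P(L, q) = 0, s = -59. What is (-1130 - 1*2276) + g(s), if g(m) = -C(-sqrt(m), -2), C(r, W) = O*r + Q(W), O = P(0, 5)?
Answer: -3404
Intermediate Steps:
O = 0
C(r, W) = W (C(r, W) = 0*r + W = 0 + W = W)
g(m) = 2 (g(m) = -1*(-2) = 2)
(-1130 - 1*2276) + g(s) = (-1130 - 1*2276) + 2 = (-1130 - 2276) + 2 = -3406 + 2 = -3404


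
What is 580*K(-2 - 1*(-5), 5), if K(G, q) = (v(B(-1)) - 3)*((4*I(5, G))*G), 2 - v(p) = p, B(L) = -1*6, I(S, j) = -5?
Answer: -174000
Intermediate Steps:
B(L) = -6
v(p) = 2 - p
K(G, q) = -100*G (K(G, q) = ((2 - 1*(-6)) - 3)*((4*(-5))*G) = ((2 + 6) - 3)*(-20*G) = (8 - 3)*(-20*G) = 5*(-20*G) = -100*G)
580*K(-2 - 1*(-5), 5) = 580*(-100*(-2 - 1*(-5))) = 580*(-100*(-2 + 5)) = 580*(-100*3) = 580*(-300) = -174000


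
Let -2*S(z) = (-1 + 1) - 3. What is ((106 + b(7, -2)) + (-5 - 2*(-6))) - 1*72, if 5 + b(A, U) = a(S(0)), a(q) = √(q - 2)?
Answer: 36 + I*√2/2 ≈ 36.0 + 0.70711*I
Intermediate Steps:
S(z) = 3/2 (S(z) = -((-1 + 1) - 3)/2 = -(0 - 3)/2 = -½*(-3) = 3/2)
a(q) = √(-2 + q)
b(A, U) = -5 + I*√2/2 (b(A, U) = -5 + √(-2 + 3/2) = -5 + √(-½) = -5 + I*√2/2)
((106 + b(7, -2)) + (-5 - 2*(-6))) - 1*72 = ((106 + (-5 + I*√2/2)) + (-5 - 2*(-6))) - 1*72 = ((101 + I*√2/2) + (-5 + 12)) - 72 = ((101 + I*√2/2) + 7) - 72 = (108 + I*√2/2) - 72 = 36 + I*√2/2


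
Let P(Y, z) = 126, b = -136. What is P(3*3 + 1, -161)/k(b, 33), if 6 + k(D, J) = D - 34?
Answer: -63/88 ≈ -0.71591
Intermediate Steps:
k(D, J) = -40 + D (k(D, J) = -6 + (D - 34) = -6 + (-34 + D) = -40 + D)
P(3*3 + 1, -161)/k(b, 33) = 126/(-40 - 136) = 126/(-176) = 126*(-1/176) = -63/88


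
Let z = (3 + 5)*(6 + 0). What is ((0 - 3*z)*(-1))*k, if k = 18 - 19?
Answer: -144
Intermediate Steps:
k = -1
z = 48 (z = 8*6 = 48)
((0 - 3*z)*(-1))*k = ((0 - 3*48)*(-1))*(-1) = ((0 - 144)*(-1))*(-1) = -144*(-1)*(-1) = 144*(-1) = -144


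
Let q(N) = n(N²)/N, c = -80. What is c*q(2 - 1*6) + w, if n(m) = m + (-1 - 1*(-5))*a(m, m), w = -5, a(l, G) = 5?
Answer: 715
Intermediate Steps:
n(m) = 20 + m (n(m) = m + (-1 - 1*(-5))*5 = m + (-1 + 5)*5 = m + 4*5 = m + 20 = 20 + m)
q(N) = (20 + N²)/N
c*q(2 - 1*6) + w = -80*((2 - 1*6) + 20/(2 - 1*6)) - 5 = -80*((2 - 6) + 20/(2 - 6)) - 5 = -80*(-4 + 20/(-4)) - 5 = -80*(-4 + 20*(-¼)) - 5 = -80*(-4 - 5) - 5 = -80*(-9) - 5 = 720 - 5 = 715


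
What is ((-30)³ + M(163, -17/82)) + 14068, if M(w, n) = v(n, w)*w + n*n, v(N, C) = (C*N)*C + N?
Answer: -6124243019/6724 ≈ -9.1080e+5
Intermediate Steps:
v(N, C) = N + N*C² (v(N, C) = N*C² + N = N + N*C²)
M(w, n) = n² + n*w*(1 + w²) (M(w, n) = (n*(1 + w²))*w + n*n = n*w*(1 + w²) + n² = n² + n*w*(1 + w²))
((-30)³ + M(163, -17/82)) + 14068 = ((-30)³ + (-17/82)*(-17/82 + 163 + 163³)) + 14068 = (-27000 + (-17*1/82)*(-17*1/82 + 163 + 4330747)) + 14068 = (-27000 - 17*(-17/82 + 163 + 4330747)/82) + 14068 = (-27000 - 17/82*355134603/82) + 14068 = (-27000 - 6037288251/6724) + 14068 = -6218836251/6724 + 14068 = -6124243019/6724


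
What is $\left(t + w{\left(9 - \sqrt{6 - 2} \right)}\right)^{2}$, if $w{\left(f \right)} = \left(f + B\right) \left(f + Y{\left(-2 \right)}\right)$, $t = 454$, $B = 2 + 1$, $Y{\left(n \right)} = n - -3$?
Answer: $285156$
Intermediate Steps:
$Y{\left(n \right)} = 3 + n$ ($Y{\left(n \right)} = n + 3 = 3 + n$)
$B = 3$
$w{\left(f \right)} = \left(1 + f\right) \left(3 + f\right)$ ($w{\left(f \right)} = \left(f + 3\right) \left(f + \left(3 - 2\right)\right) = \left(3 + f\right) \left(f + 1\right) = \left(3 + f\right) \left(1 + f\right) = \left(1 + f\right) \left(3 + f\right)$)
$\left(t + w{\left(9 - \sqrt{6 - 2} \right)}\right)^{2} = \left(454 + \left(3 + \left(9 - \sqrt{6 - 2}\right)^{2} + 4 \left(9 - \sqrt{6 - 2}\right)\right)\right)^{2} = \left(454 + \left(3 + \left(9 - \sqrt{4}\right)^{2} + 4 \left(9 - \sqrt{4}\right)\right)\right)^{2} = \left(454 + \left(3 + \left(9 - 2\right)^{2} + 4 \left(9 - 2\right)\right)\right)^{2} = \left(454 + \left(3 + 7^{2} + 4 \cdot 7\right)\right)^{2} = \left(454 + \left(3 + 49 + 28\right)\right)^{2} = \left(454 + 80\right)^{2} = 534^{2} = 285156$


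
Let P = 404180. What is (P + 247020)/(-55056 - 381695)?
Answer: -651200/436751 ≈ -1.4910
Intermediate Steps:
(P + 247020)/(-55056 - 381695) = (404180 + 247020)/(-55056 - 381695) = 651200/(-436751) = 651200*(-1/436751) = -651200/436751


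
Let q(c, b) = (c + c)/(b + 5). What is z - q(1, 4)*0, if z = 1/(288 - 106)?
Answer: 1/182 ≈ 0.0054945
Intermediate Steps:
z = 1/182 ≈ 0.0054945
q(c, b) = 2*c/(5 + b) (q(c, b) = (2*c)/(5 + b) = 2*c/(5 + b))
z - q(1, 4)*0 = 1/182 - 2*1/(5 + 4)*0 = 1/182 - 2*1/9*0 = 1/182 - 2*1*(⅑)*0 = 1/182 - 2*0/9 = 1/182 - 1*0 = 1/182 + 0 = 1/182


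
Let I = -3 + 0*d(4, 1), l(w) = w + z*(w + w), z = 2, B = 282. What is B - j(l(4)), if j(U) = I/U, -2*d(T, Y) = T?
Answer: 5643/20 ≈ 282.15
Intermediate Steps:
d(T, Y) = -T/2
l(w) = 5*w (l(w) = w + 2*(w + w) = w + 2*(2*w) = w + 4*w = 5*w)
I = -3 (I = -3 + 0*(-1/2*4) = -3 + 0*(-2) = -3 + 0 = -3)
j(U) = -3/U
B - j(l(4)) = 282 - (-3)/(5*4) = 282 - (-3)/20 = 282 - 1*(-3/20) = 282 + 3/20 = 5643/20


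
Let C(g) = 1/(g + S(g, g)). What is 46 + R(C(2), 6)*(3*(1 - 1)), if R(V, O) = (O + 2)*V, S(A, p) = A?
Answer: 46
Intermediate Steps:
C(g) = 1/(2*g) (C(g) = 1/(g + g) = 1/(2*g))
R(V, O) = V*(2 + O) (R(V, O) = (2 + O)*V = V*(2 + O))
46 + R(C(2), 6)*(3*(1 - 1)) = 46 + (((½)/2)*(2 + 6))*(3*(1 - 1)) = 46 + (((½)*(½))*8)*(3*0) = 46 + ((¼)*8)*0 = 46 + 2*0 = 46 + 0 = 46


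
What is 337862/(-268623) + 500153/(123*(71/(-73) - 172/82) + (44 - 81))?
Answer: -9817966157303/8130680964 ≈ -1207.5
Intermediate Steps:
337862/(-268623) + 500153/(123*(71/(-73) - 172/82) + (44 - 81)) = 337862*(-1/268623) + 500153/(123*(71*(-1/73) - 172*1/82) - 37) = -337862/268623 + 500153/(123*(-71/73 - 86/41) - 37) = -337862/268623 + 500153/(123*(-9189/2993) - 37) = -337862/268623 + 500153/(-27567/73 - 37) = -337862/268623 + 500153/(-30268/73) = -337862/268623 + 500153*(-73/30268) = -337862/268623 - 36511169/30268 = -9817966157303/8130680964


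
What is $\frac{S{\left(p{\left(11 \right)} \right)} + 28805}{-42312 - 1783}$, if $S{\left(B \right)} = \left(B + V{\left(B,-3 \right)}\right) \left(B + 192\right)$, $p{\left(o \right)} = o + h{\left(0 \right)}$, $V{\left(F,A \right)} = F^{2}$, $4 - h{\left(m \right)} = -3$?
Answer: $- \frac{20125}{8819} \approx -2.282$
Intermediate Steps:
$h{\left(m \right)} = 7$ ($h{\left(m \right)} = 4 - -3 = 4 + 3 = 7$)
$p{\left(o \right)} = 7 + o$ ($p{\left(o \right)} = o + 7 = 7 + o$)
$S{\left(B \right)} = \left(192 + B\right) \left(B + B^{2}\right)$ ($S{\left(B \right)} = \left(B + B^{2}\right) \left(B + 192\right) = \left(B + B^{2}\right) \left(192 + B\right) = \left(192 + B\right) \left(B + B^{2}\right)$)
$\frac{S{\left(p{\left(11 \right)} \right)} + 28805}{-42312 - 1783} = \frac{\left(7 + 11\right) \left(192 + \left(7 + 11\right)^{2} + 193 \left(7 + 11\right)\right) + 28805}{-42312 - 1783} = \frac{18 \left(192 + 18^{2} + 193 \cdot 18\right) + 28805}{-44095} = \left(18 \left(192 + 324 + 3474\right) + 28805\right) \left(- \frac{1}{44095}\right) = \left(18 \cdot 3990 + 28805\right) \left(- \frac{1}{44095}\right) = \left(71820 + 28805\right) \left(- \frac{1}{44095}\right) = 100625 \left(- \frac{1}{44095}\right) = - \frac{20125}{8819}$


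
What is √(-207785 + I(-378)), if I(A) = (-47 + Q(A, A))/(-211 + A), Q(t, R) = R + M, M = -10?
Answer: I*√72084723770/589 ≈ 455.83*I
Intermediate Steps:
Q(t, R) = -10 + R (Q(t, R) = R - 10 = -10 + R)
I(A) = (-57 + A)/(-211 + A) (I(A) = (-47 + (-10 + A))/(-211 + A) = (-57 + A)/(-211 + A))
√(-207785 + I(-378)) = √(-207785 + (-57 - 378)/(-211 - 378)) = √(-207785 - 435/(-589)) = √(-207785 - 1/589*(-435)) = √(-207785 + 435/589) = √(-122384930/589) = I*√72084723770/589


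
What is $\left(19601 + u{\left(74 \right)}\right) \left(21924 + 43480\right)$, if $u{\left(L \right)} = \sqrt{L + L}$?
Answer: $1281983804 + 130808 \sqrt{37} \approx 1.2828 \cdot 10^{9}$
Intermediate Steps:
$u{\left(L \right)} = \sqrt{2} \sqrt{L}$ ($u{\left(L \right)} = \sqrt{2 L} = \sqrt{2} \sqrt{L}$)
$\left(19601 + u{\left(74 \right)}\right) \left(21924 + 43480\right) = \left(19601 + \sqrt{2} \sqrt{74}\right) \left(21924 + 43480\right) = \left(19601 + 2 \sqrt{37}\right) 65404 = 1281983804 + 130808 \sqrt{37}$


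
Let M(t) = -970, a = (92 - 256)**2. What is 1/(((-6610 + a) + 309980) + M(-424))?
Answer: 1/329296 ≈ 3.0368e-6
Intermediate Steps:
a = 26896 (a = (-164)**2 = 26896)
1/(((-6610 + a) + 309980) + M(-424)) = 1/(((-6610 + 26896) + 309980) - 970) = 1/((20286 + 309980) - 970) = 1/(330266 - 970) = 1/329296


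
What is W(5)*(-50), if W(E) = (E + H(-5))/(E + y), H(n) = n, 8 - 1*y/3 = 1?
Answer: 0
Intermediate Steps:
y = 21 (y = 24 - 3*1 = 24 - 3 = 21)
W(E) = (-5 + E)/(21 + E) (W(E) = (E - 5)/(E + 21) = (-5 + E)/(21 + E))
W(5)*(-50) = ((-5 + 5)/(21 + 5))*(-50) = (0/26)*(-50) = ((1/26)*0)*(-50) = 0*(-50) = 0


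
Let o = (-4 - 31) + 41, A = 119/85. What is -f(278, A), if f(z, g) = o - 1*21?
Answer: 15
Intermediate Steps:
A = 7/5 (A = 119*(1/85) = 7/5 ≈ 1.4000)
o = 6 (o = -35 + 41 = 6)
f(z, g) = -15 (f(z, g) = 6 - 1*21 = 6 - 21 = -15)
-f(278, A) = -1*(-15) = 15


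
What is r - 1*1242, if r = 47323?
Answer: 46081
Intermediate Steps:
r - 1*1242 = 47323 - 1*1242 = 47323 - 1242 = 46081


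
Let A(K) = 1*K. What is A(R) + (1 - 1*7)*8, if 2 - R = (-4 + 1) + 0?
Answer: -43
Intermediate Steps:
R = 5 (R = 2 - ((-4 + 1) + 0) = 2 - (-3 + 0) = 2 - 1*(-3) = 2 + 3 = 5)
A(K) = K
A(R) + (1 - 1*7)*8 = 5 + (1 - 1*7)*8 = 5 + (1 - 7)*8 = 5 - 6*8 = 5 - 48 = -43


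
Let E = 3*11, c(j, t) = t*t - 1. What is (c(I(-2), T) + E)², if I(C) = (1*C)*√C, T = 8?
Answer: 9216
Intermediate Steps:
I(C) = C^(3/2) (I(C) = C*√C = C^(3/2))
c(j, t) = -1 + t² (c(j, t) = t² - 1 = -1 + t²)
E = 33
(c(I(-2), T) + E)² = ((-1 + 8²) + 33)² = ((-1 + 64) + 33)² = (63 + 33)² = 96² = 9216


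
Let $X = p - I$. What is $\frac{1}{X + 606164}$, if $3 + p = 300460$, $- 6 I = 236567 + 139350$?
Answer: $\frac{6}{5815643} \approx 1.0317 \cdot 10^{-6}$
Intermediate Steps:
$I = - \frac{375917}{6}$ ($I = - \frac{236567 + 139350}{6} = \left(- \frac{1}{6}\right) 375917 = - \frac{375917}{6} \approx -62653.0$)
$p = 300457$ ($p = -3 + 300460 = 300457$)
$X = \frac{2178659}{6}$ ($X = 300457 - - \frac{375917}{6} = 300457 + \frac{375917}{6} = \frac{2178659}{6} \approx 3.6311 \cdot 10^{5}$)
$\frac{1}{X + 606164} = \frac{1}{\frac{2178659}{6} + 606164} = \frac{1}{\frac{5815643}{6}} = \frac{6}{5815643}$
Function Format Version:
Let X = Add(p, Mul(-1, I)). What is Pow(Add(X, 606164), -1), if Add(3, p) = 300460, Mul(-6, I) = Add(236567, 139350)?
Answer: Rational(6, 5815643) ≈ 1.0317e-6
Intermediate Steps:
I = Rational(-375917, 6) (I = Mul(Rational(-1, 6), Add(236567, 139350)) = Mul(Rational(-1, 6), 375917) = Rational(-375917, 6) ≈ -62653.)
p = 300457 (p = Add(-3, 300460) = 300457)
X = Rational(2178659, 6) (X = Add(300457, Mul(-1, Rational(-375917, 6))) = Add(300457, Rational(375917, 6)) = Rational(2178659, 6) ≈ 3.6311e+5)
Pow(Add(X, 606164), -1) = Pow(Add(Rational(2178659, 6), 606164), -1) = Pow(Rational(5815643, 6), -1) = Rational(6, 5815643)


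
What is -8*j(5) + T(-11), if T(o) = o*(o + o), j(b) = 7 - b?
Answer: 226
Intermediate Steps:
T(o) = 2*o**2 (T(o) = o*(2*o) = 2*o**2)
-8*j(5) + T(-11) = -8*(7 - 1*5) + 2*(-11)**2 = -8*(7 - 5) + 2*121 = -8*2 + 242 = -16 + 242 = 226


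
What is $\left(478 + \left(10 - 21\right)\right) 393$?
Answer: $183531$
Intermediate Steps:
$\left(478 + \left(10 - 21\right)\right) 393 = \left(478 - 11\right) 393 = 467 \cdot 393 = 183531$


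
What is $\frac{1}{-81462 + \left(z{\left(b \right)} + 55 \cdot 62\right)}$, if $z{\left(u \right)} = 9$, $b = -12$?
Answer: $- \frac{1}{78043} \approx -1.2813 \cdot 10^{-5}$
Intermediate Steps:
$\frac{1}{-81462 + \left(z{\left(b \right)} + 55 \cdot 62\right)} = \frac{1}{-81462 + \left(9 + 55 \cdot 62\right)} = \frac{1}{-81462 + \left(9 + 3410\right)} = \frac{1}{-81462 + 3419} = \frac{1}{-78043} = - \frac{1}{78043}$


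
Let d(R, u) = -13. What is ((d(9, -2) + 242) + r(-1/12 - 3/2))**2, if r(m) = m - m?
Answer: 52441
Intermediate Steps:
r(m) = 0
((d(9, -2) + 242) + r(-1/12 - 3/2))**2 = ((-13 + 242) + 0)**2 = (229 + 0)**2 = 229**2 = 52441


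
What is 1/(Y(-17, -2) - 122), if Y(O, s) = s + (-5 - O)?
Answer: -1/112 ≈ -0.0089286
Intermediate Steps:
Y(O, s) = -5 + s - O
1/(Y(-17, -2) - 122) = 1/((-5 - 2 - 1*(-17)) - 122) = 1/((-5 - 2 + 17) - 122) = 1/(10 - 122) = 1/(-112) = -1/112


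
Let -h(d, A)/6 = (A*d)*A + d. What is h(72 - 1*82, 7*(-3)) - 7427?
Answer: 19093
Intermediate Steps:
h(d, A) = -6*d - 6*d*A² (h(d, A) = -6*((A*d)*A + d) = -6*(d*A² + d) = -6*(d + d*A²) = -6*d - 6*d*A²)
h(72 - 1*82, 7*(-3)) - 7427 = -6*(72 - 1*82)*(1 + (7*(-3))²) - 7427 = -6*(72 - 82)*(1 + (-21)²) - 7427 = -6*(-10)*(1 + 441) - 7427 = -6*(-10)*442 - 7427 = 26520 - 7427 = 19093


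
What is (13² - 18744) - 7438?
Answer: -26013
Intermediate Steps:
(13² - 18744) - 7438 = (169 - 18744) - 7438 = -18575 - 7438 = -26013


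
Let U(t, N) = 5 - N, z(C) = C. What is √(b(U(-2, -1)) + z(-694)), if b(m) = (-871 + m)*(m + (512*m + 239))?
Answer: I*√2869899 ≈ 1694.1*I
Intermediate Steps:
b(m) = (-871 + m)*(239 + 513*m) (b(m) = (-871 + m)*(m + (239 + 512*m)) = (-871 + m)*(239 + 513*m))
√(b(U(-2, -1)) + z(-694)) = √((-208169 - 446584*(5 - 1*(-1)) + 513*(5 - 1*(-1))²) - 694) = √((-208169 - 446584*(5 + 1) + 513*(5 + 1)²) - 694) = √((-208169 - 446584*6 + 513*6²) - 694) = √((-208169 - 2679504 + 513*36) - 694) = √((-208169 - 2679504 + 18468) - 694) = √(-2869205 - 694) = √(-2869899) = I*√2869899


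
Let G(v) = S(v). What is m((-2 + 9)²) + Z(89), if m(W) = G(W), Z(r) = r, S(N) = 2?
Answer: 91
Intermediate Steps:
G(v) = 2
m(W) = 2
m((-2 + 9)²) + Z(89) = 2 + 89 = 91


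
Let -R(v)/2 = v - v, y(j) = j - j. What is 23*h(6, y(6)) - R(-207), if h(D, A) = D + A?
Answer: 138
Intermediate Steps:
y(j) = 0
h(D, A) = A + D
R(v) = 0 (R(v) = -2*(v - v) = -2*0 = 0)
23*h(6, y(6)) - R(-207) = 23*(0 + 6) - 1*0 = 23*6 + 0 = 138 + 0 = 138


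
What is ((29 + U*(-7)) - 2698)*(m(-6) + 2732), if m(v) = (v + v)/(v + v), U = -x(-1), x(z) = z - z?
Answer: -7294377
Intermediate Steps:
x(z) = 0
U = 0 (U = -1*0 = 0)
m(v) = 1 (m(v) = (2*v)/((2*v)) = (2*v)*(1/(2*v)) = 1)
((29 + U*(-7)) - 2698)*(m(-6) + 2732) = ((29 + 0*(-7)) - 2698)*(1 + 2732) = ((29 + 0) - 2698)*2733 = (29 - 2698)*2733 = -2669*2733 = -7294377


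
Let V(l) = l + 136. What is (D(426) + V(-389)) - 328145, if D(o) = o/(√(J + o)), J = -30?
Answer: -328398 + 71*√11/11 ≈ -3.2838e+5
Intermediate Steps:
D(o) = o/√(-30 + o) (D(o) = o/(√(-30 + o)) = o/√(-30 + o))
V(l) = 136 + l
(D(426) + V(-389)) - 328145 = (426/√(-30 + 426) + (136 - 389)) - 328145 = (426/√396 - 253) - 328145 = (426*(√11/66) - 253) - 328145 = (71*√11/11 - 253) - 328145 = (-253 + 71*√11/11) - 328145 = -328398 + 71*√11/11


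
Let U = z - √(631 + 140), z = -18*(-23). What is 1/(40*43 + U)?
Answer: 2134/4553185 + √771/4553185 ≈ 0.00047478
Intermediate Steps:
z = 414
U = 414 - √771 (U = 414 - √(631 + 140) = 414 - √771 ≈ 386.23)
1/(40*43 + U) = 1/(40*43 + (414 - √771)) = 1/(1720 + (414 - √771)) = 1/(2134 - √771)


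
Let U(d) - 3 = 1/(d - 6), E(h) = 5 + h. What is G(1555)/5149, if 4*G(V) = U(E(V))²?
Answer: 21743569/49737609936 ≈ 0.00043717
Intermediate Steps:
U(d) = 3 + 1/(-6 + d) (U(d) = 3 + 1/(d - 6) = 3 + 1/(-6 + d))
G(V) = (-2 + 3*V)²/(4*(-1 + V)²) (G(V) = ((-17 + 3*(5 + V))/(-6 + (5 + V)))²/4 = ((-17 + (15 + 3*V))/(-1 + V))²/4 = ((-2 + 3*V)/(-1 + V))²/4 = ((-2 + 3*V)²/(-1 + V)²)/4 = (-2 + 3*V)²/(4*(-1 + V)²))
G(1555)/5149 = ((-2 + 3*1555)²/(4*(-1 + 1555)²))/5149 = ((¼)*(-2 + 4665)²/1554²)*(1/5149) = ((¼)*(1/2414916)*4663²)*(1/5149) = ((¼)*(1/2414916)*21743569)*(1/5149) = (21743569/9659664)*(1/5149) = 21743569/49737609936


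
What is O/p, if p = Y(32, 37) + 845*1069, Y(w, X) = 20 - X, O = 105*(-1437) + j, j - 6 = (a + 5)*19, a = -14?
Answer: -25175/150548 ≈ -0.16722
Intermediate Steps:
j = -165 (j = 6 + (-14 + 5)*19 = 6 - 9*19 = 6 - 171 = -165)
O = -151050 (O = 105*(-1437) - 165 = -150885 - 165 = -151050)
p = 903288 (p = (20 - 1*37) + 845*1069 = (20 - 37) + 903305 = -17 + 903305 = 903288)
O/p = -151050/903288 = -151050*1/903288 = -25175/150548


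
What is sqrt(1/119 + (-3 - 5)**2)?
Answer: sqrt(906423)/119 ≈ 8.0005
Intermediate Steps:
sqrt(1/119 + (-3 - 5)**2) = sqrt(1/119 + (-8)**2) = sqrt(1/119 + 64) = sqrt(7617/119) = sqrt(906423)/119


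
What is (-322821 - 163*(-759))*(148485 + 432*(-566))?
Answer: 19119359808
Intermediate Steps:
(-322821 - 163*(-759))*(148485 + 432*(-566)) = (-322821 + 123717)*(148485 - 244512) = -199104*(-96027) = 19119359808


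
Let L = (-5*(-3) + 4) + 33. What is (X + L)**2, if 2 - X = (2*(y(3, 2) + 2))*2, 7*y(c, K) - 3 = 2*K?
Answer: 1764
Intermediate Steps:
y(c, K) = 3/7 + 2*K/7 (y(c, K) = 3/7 + (2*K)/7 = 3/7 + 2*K/7)
X = -10 (X = 2 - 2*((3/7 + (2/7)*2) + 2)*2 = 2 - 2*((3/7 + 4/7) + 2)*2 = 2 - 2*(1 + 2)*2 = 2 - 2*3*2 = 2 - 6*2 = 2 - 1*12 = 2 - 12 = -10)
L = 52 (L = (-1*(-15) + 4) + 33 = (15 + 4) + 33 = 19 + 33 = 52)
(X + L)**2 = (-10 + 52)**2 = 42**2 = 1764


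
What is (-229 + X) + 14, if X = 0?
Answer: -215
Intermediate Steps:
(-229 + X) + 14 = (-229 + 0) + 14 = -229 + 14 = -215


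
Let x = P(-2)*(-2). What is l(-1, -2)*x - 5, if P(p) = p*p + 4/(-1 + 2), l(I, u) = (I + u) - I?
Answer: 27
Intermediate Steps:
l(I, u) = u
P(p) = 4 + p**2 (P(p) = p**2 + 4/1 = p**2 + 4*1 = p**2 + 4 = 4 + p**2)
x = -16 (x = (4 + (-2)**2)*(-2) = (4 + 4)*(-2) = 8*(-2) = -16)
l(-1, -2)*x - 5 = -2*(-16) - 5 = 32 - 5 = 27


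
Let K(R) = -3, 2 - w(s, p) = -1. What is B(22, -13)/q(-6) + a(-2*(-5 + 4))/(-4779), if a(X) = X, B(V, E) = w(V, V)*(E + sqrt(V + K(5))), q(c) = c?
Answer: 62123/9558 - sqrt(19)/2 ≈ 4.3201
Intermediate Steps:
w(s, p) = 3 (w(s, p) = 2 - 1*(-1) = 2 + 1 = 3)
B(V, E) = 3*E + 3*sqrt(-3 + V) (B(V, E) = 3*(E + sqrt(V - 3)) = 3*(E + sqrt(-3 + V)) = 3*E + 3*sqrt(-3 + V))
B(22, -13)/q(-6) + a(-2*(-5 + 4))/(-4779) = (3*(-13) + 3*sqrt(-3 + 22))/(-6) - 2*(-5 + 4)/(-4779) = (-39 + 3*sqrt(19))*(-1/6) - 2*(-1)*(-1/4779) = (13/2 - sqrt(19)/2) + 2*(-1/4779) = (13/2 - sqrt(19)/2) - 2/4779 = 62123/9558 - sqrt(19)/2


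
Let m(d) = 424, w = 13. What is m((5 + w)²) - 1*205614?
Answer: -205190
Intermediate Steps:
m((5 + w)²) - 1*205614 = 424 - 1*205614 = 424 - 205614 = -205190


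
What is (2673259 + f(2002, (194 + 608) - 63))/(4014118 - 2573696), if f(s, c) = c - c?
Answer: 2673259/1440422 ≈ 1.8559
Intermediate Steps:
f(s, c) = 0
(2673259 + f(2002, (194 + 608) - 63))/(4014118 - 2573696) = (2673259 + 0)/(4014118 - 2573696) = 2673259/1440422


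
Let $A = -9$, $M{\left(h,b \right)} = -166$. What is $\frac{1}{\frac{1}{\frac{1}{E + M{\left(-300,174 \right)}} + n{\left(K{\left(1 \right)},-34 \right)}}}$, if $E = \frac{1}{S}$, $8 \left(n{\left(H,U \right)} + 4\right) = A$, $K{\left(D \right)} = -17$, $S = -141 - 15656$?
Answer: $- \frac{107640799}{20978424} \approx -5.131$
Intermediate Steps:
$S = -15797$ ($S = -141 - 15656 = -15797$)
$n{\left(H,U \right)} = - \frac{41}{8}$ ($n{\left(H,U \right)} = -4 + \frac{1}{8} \left(-9\right) = -4 - \frac{9}{8} = - \frac{41}{8}$)
$E = - \frac{1}{15797}$ ($E = \frac{1}{-15797} = - \frac{1}{15797} \approx -6.3303 \cdot 10^{-5}$)
$\frac{1}{\frac{1}{\frac{1}{E + M{\left(-300,174 \right)}} + n{\left(K{\left(1 \right)},-34 \right)}}} = \frac{1}{\frac{1}{\frac{1}{- \frac{1}{15797} - 166} - \frac{41}{8}}} = \frac{1}{\frac{1}{\frac{1}{- \frac{2622303}{15797}} - \frac{41}{8}}} = \frac{1}{\frac{1}{- \frac{15797}{2622303} - \frac{41}{8}}} = \frac{1}{\frac{1}{- \frac{107640799}{20978424}}} = \frac{1}{- \frac{20978424}{107640799}} = - \frac{107640799}{20978424}$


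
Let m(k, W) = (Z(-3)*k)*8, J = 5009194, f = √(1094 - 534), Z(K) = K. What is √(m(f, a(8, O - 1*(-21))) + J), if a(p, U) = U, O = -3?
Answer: √(5009194 - 96*√35) ≈ 2238.0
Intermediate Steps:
f = 4*√35 (f = √560 = 4*√35 ≈ 23.664)
m(k, W) = -24*k (m(k, W) = -3*k*8 = -24*k)
√(m(f, a(8, O - 1*(-21))) + J) = √(-96*√35 + 5009194) = √(5009194 - 96*√35)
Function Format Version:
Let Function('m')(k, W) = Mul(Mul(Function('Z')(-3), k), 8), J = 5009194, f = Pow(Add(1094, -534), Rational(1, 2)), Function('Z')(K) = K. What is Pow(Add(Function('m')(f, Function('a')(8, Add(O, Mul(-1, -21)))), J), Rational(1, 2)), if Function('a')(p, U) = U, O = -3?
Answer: Pow(Add(5009194, Mul(-96, Pow(35, Rational(1, 2)))), Rational(1, 2)) ≈ 2238.0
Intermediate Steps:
f = Mul(4, Pow(35, Rational(1, 2))) (f = Pow(560, Rational(1, 2)) = Mul(4, Pow(35, Rational(1, 2))) ≈ 23.664)
Function('m')(k, W) = Mul(-24, k) (Function('m')(k, W) = Mul(Mul(-3, k), 8) = Mul(-24, k))
Pow(Add(Function('m')(f, Function('a')(8, Add(O, Mul(-1, -21)))), J), Rational(1, 2)) = Pow(Add(Mul(-24, Mul(4, Pow(35, Rational(1, 2)))), 5009194), Rational(1, 2)) = Pow(Add(Mul(-96, Pow(35, Rational(1, 2))), 5009194), Rational(1, 2)) = Pow(Add(5009194, Mul(-96, Pow(35, Rational(1, 2)))), Rational(1, 2))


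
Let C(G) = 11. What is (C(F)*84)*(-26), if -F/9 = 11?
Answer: -24024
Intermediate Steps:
F = -99 (F = -9*11 = -99)
(C(F)*84)*(-26) = (11*84)*(-26) = 924*(-26) = -24024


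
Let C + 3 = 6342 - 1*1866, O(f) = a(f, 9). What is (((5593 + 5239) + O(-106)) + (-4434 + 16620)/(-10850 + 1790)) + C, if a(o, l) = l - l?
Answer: 23108519/1510 ≈ 15304.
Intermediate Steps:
a(o, l) = 0
O(f) = 0
C = 4473 (C = -3 + (6342 - 1*1866) = -3 + (6342 - 1866) = -3 + 4476 = 4473)
(((5593 + 5239) + O(-106)) + (-4434 + 16620)/(-10850 + 1790)) + C = (((5593 + 5239) + 0) + (-4434 + 16620)/(-10850 + 1790)) + 4473 = ((10832 + 0) + 12186/(-9060)) + 4473 = (10832 + 12186*(-1/9060)) + 4473 = (10832 - 2031/1510) + 4473 = 16354289/1510 + 4473 = 23108519/1510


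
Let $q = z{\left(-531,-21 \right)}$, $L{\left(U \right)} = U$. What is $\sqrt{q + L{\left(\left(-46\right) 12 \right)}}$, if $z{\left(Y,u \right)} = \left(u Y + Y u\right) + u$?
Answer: $\sqrt{21729} \approx 147.41$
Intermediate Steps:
$z{\left(Y,u \right)} = u + 2 Y u$ ($z{\left(Y,u \right)} = \left(Y u + Y u\right) + u = 2 Y u + u = u + 2 Y u$)
$q = 22281$ ($q = - 21 \left(1 + 2 \left(-531\right)\right) = - 21 \left(1 - 1062\right) = \left(-21\right) \left(-1061\right) = 22281$)
$\sqrt{q + L{\left(\left(-46\right) 12 \right)}} = \sqrt{22281 - 552} = \sqrt{21729}$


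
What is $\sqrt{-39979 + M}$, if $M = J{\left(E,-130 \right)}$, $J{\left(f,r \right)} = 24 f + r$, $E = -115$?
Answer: $i \sqrt{42869} \approx 207.05 i$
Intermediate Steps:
$J{\left(f,r \right)} = r + 24 f$
$M = -2890$ ($M = -130 + 24 \left(-115\right) = -130 - 2760 = -2890$)
$\sqrt{-39979 + M} = \sqrt{-39979 - 2890} = \sqrt{-42869} = i \sqrt{42869}$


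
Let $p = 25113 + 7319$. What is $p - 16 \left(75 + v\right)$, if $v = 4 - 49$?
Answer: $31952$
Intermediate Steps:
$v = -45$
$p = 32432$
$p - 16 \left(75 + v\right) = 32432 - 16 \left(75 - 45\right) = 32432 - 480 = 31952$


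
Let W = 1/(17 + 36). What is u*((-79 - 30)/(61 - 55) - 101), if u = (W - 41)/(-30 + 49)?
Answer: 258830/1007 ≈ 257.03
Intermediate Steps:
W = 1/53 ≈ 0.018868
u = -2172/1007 (u = (1/53 - 41)/(-30 + 49) = -2172/53/19 = -2172/53*1/19 = -2172/1007 ≈ -2.1569)
u*((-79 - 30)/(61 - 55) - 101) = -2172*((-79 - 30)/(61 - 55) - 101)/1007 = -2172*(-109/6 - 101)/1007 = -2172/1007*(-715/6) = 258830/1007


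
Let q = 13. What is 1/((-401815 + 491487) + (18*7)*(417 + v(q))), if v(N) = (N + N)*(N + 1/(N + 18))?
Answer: 31/5732138 ≈ 5.4081e-6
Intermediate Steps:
v(N) = 2*N*(N + 1/(18 + N)) (v(N) = (2*N)*(N + 1/(18 + N)) = 2*N*(N + 1/(18 + N)))
1/((-401815 + 491487) + (18*7)*(417 + v(q))) = 1/((-401815 + 491487) + (18*7)*(417 + 2*13*(1 + 13**2 + 18*13)/(18 + 13))) = 1/(89672 + 126*(417 + 2*13*(1 + 169 + 234)/31)) = 1/(89672 + 126*(417 + 2*13*(1/31)*404)) = 1/(89672 + 126*(417 + 10504/31)) = 1/(89672 + 126*(23431/31)) = 1/(89672 + 2952306/31) = 1/(5732138/31) = 31/5732138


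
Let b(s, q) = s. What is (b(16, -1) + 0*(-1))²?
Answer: 256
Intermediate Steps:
(b(16, -1) + 0*(-1))² = (16 + 0*(-1))² = (16 + 0)² = 16² = 256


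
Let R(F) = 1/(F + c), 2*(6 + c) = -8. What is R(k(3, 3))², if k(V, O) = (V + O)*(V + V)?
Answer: 1/676 ≈ 0.0014793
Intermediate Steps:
k(V, O) = 2*V*(O + V) (k(V, O) = (O + V)*(2*V) = 2*V*(O + V))
c = -10 (c = -6 + (½)*(-8) = -6 - 4 = -10)
R(F) = 1/(-10 + F) (R(F) = 1/(F - 10) = 1/(-10 + F))
R(k(3, 3))² = (1/(-10 + 2*3*(3 + 3)))² = (1/(-10 + 2*3*6))² = (1/(-10 + 36))² = (1/26)² = 1/676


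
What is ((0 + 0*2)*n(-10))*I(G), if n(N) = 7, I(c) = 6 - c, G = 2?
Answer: 0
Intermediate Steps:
((0 + 0*2)*n(-10))*I(G) = ((0 + 0*2)*7)*(6 - 1*2) = ((0 + 0)*7)*(6 - 2) = (0*7)*4 = 0*4 = 0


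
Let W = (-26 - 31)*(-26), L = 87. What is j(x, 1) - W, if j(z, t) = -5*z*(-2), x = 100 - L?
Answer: -1352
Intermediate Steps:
x = 13 (x = 100 - 1*87 = 100 - 87 = 13)
j(z, t) = 10*z
W = 1482 (W = -57*(-26) = 1482)
j(x, 1) - W = 10*13 - 1*1482 = 130 - 1482 = -1352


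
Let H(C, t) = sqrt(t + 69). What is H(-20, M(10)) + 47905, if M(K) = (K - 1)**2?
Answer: 47905 + 5*sqrt(6) ≈ 47917.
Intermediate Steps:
M(K) = (-1 + K)**2
H(C, t) = sqrt(69 + t)
H(-20, M(10)) + 47905 = sqrt(69 + (-1 + 10)**2) + 47905 = sqrt(69 + 9**2) + 47905 = sqrt(69 + 81) + 47905 = sqrt(150) + 47905 = 5*sqrt(6) + 47905 = 47905 + 5*sqrt(6)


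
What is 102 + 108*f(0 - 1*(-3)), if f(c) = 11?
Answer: 1290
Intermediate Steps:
102 + 108*f(0 - 1*(-3)) = 102 + 108*11 = 102 + 1188 = 1290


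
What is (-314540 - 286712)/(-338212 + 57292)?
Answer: 150313/70230 ≈ 2.1403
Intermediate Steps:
(-314540 - 286712)/(-338212 + 57292) = -601252/(-280920) = -601252*(-1/280920) = 150313/70230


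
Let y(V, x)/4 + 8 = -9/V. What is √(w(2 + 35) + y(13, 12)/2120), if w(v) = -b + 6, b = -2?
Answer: √378998230/6890 ≈ 2.8255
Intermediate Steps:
y(V, x) = -32 - 36/V (y(V, x) = -32 + 4*(-9/V) = -32 - 36/V)
w(v) = 8 (w(v) = -1*(-2) + 6 = 2 + 6 = 8)
√(w(2 + 35) + y(13, 12)/2120) = √(8 + (-32 - 36/13)/2120) = √(8 + (-32 - 36*1/13)*(1/2120)) = √(8 + (-32 - 36/13)*(1/2120)) = √(8 - 452/13*1/2120) = √(8 - 113/6890) = √(55007/6890) = √378998230/6890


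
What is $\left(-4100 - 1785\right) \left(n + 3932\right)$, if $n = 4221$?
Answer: $-47980405$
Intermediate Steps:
$\left(-4100 - 1785\right) \left(n + 3932\right) = \left(-4100 - 1785\right) \left(4221 + 3932\right) = \left(-5885\right) 8153 = -47980405$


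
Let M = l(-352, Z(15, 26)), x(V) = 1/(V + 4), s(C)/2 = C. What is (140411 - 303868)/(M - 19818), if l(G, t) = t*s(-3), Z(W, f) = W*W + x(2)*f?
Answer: 163457/21194 ≈ 7.7124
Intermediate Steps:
s(C) = 2*C
x(V) = 1/(4 + V)
Z(W, f) = W² + f/6 (Z(W, f) = W*W + f/(4 + 2) = W² + f/6)
l(G, t) = -6*t (l(G, t) = t*(2*(-3)) = t*(-6) = -6*t)
M = -1376 (M = -6*(15² + (⅙)*26) = -6*(225 + 13/3) = -6*688/3 = -1376)
(140411 - 303868)/(M - 19818) = (140411 - 303868)/(-1376 - 19818) = -163457/(-21194) = -163457*(-1/21194) = 163457/21194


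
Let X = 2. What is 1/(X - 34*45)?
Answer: -1/1528 ≈ -0.00065445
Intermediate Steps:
1/(X - 34*45) = 1/(2 - 34*45) = 1/(2 - 1530) = 1/(-1528) = -1/1528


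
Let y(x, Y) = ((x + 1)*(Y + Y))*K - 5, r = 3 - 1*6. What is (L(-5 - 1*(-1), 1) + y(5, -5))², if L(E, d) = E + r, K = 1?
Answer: 5184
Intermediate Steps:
r = -3 (r = 3 - 6 = -3)
y(x, Y) = -5 + 2*Y*(1 + x) (y(x, Y) = ((x + 1)*(Y + Y))*1 - 5 = ((1 + x)*(2*Y))*1 - 5 = (2*Y*(1 + x))*1 - 5 = 2*Y*(1 + x) - 5 = -5 + 2*Y*(1 + x))
L(E, d) = -3 + E (L(E, d) = E - 3 = -3 + E)
(L(-5 - 1*(-1), 1) + y(5, -5))² = ((-3 + (-5 - 1*(-1))) + (-5 + 2*(-5) + 2*(-5)*5))² = ((-3 + (-5 + 1)) + (-5 - 10 - 50))² = ((-3 - 4) - 65)² = (-7 - 65)² = (-72)² = 5184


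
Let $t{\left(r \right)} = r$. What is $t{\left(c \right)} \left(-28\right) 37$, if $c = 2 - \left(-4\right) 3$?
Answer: $-14504$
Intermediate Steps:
$c = 14$ ($c = 2 - -12 = 2 + 12 = 14$)
$t{\left(c \right)} \left(-28\right) 37 = 14 \left(-28\right) 37 = \left(-392\right) 37 = -14504$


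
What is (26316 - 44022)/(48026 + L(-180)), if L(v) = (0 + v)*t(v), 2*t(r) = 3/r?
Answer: -35412/96055 ≈ -0.36866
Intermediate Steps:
t(r) = 3/(2*r) (t(r) = (3/r)/2 = 3/(2*r))
L(v) = 3/2 (L(v) = (0 + v)*(3/(2*v)) = v*(3/(2*v)) = 3/2)
(26316 - 44022)/(48026 + L(-180)) = (26316 - 44022)/(48026 + 3/2) = -17706/96055/2 = -17706*2/96055 = -35412/96055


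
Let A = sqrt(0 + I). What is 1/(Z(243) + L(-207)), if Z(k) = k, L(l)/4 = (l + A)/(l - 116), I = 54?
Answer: 2846599/699020625 + 1292*sqrt(6)/2097061875 ≈ 0.0040738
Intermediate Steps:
A = 3*sqrt(6) (A = sqrt(0 + 54) = sqrt(54) = 3*sqrt(6) ≈ 7.3485)
L(l) = 4*(l + 3*sqrt(6))/(-116 + l) (L(l) = 4*((l + 3*sqrt(6))/(l - 116)) = 4*((l + 3*sqrt(6))/(-116 + l)) = 4*(l + 3*sqrt(6))/(-116 + l))
1/(Z(243) + L(-207)) = 1/(243 + 4*(-207 + 3*sqrt(6))/(-116 - 207)) = 1/(243 + 4*(-207 + 3*sqrt(6))/(-323)) = 1/(243 + 4*(-1/323)*(-207 + 3*sqrt(6))) = 1/(243 + (828/323 - 12*sqrt(6)/323)) = 1/(79317/323 - 12*sqrt(6)/323)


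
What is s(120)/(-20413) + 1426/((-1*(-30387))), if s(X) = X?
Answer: 25462498/620289831 ≈ 0.041049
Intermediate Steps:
s(120)/(-20413) + 1426/((-1*(-30387))) = 120/(-20413) + 1426/((-1*(-30387))) = 120*(-1/20413) + 1426/30387 = -120/20413 + 1426*(1/30387) = -120/20413 + 1426/30387 = 25462498/620289831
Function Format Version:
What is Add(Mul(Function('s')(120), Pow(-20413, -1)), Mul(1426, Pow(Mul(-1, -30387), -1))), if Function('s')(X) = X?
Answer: Rational(25462498, 620289831) ≈ 0.041049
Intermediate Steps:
Add(Mul(Function('s')(120), Pow(-20413, -1)), Mul(1426, Pow(Mul(-1, -30387), -1))) = Add(Mul(120, Pow(-20413, -1)), Mul(1426, Pow(Mul(-1, -30387), -1))) = Add(Mul(120, Rational(-1, 20413)), Mul(1426, Pow(30387, -1))) = Add(Rational(-120, 20413), Mul(1426, Rational(1, 30387))) = Add(Rational(-120, 20413), Rational(1426, 30387)) = Rational(25462498, 620289831)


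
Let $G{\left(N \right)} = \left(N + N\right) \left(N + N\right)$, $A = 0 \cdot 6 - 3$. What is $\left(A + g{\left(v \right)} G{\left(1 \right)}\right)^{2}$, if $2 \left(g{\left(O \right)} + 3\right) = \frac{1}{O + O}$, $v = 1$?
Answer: $196$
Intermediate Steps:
$A = -3$ ($A = 0 - 3 = -3$)
$G{\left(N \right)} = 4 N^{2}$ ($G{\left(N \right)} = 2 N 2 N = 4 N^{2}$)
$g{\left(O \right)} = -3 + \frac{1}{4 O}$ ($g{\left(O \right)} = -3 + \frac{1}{2 \left(O + O\right)} = -3 + \frac{1}{2 \cdot 2 O} = -3 + \frac{\frac{1}{2} \frac{1}{O}}{2} = -3 + \frac{1}{4 O}$)
$\left(A + g{\left(v \right)} G{\left(1 \right)}\right)^{2} = \left(-3 + \left(-3 + \frac{1}{4 \cdot 1}\right) 4 \cdot 1^{2}\right)^{2} = \left(-3 + \left(-3 + \frac{1}{4} \cdot 1\right) 4 \cdot 1\right)^{2} = \left(-3 + \left(-3 + \frac{1}{4}\right) 4\right)^{2} = \left(-3 - 11\right)^{2} = \left(-14\right)^{2} = 196$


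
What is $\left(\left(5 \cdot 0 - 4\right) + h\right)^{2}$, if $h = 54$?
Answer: $2500$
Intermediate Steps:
$\left(\left(5 \cdot 0 - 4\right) + h\right)^{2} = \left(\left(5 \cdot 0 - 4\right) + 54\right)^{2} = \left(\left(0 - 4\right) + 54\right)^{2} = \left(-4 + 54\right)^{2} = 50^{2} = 2500$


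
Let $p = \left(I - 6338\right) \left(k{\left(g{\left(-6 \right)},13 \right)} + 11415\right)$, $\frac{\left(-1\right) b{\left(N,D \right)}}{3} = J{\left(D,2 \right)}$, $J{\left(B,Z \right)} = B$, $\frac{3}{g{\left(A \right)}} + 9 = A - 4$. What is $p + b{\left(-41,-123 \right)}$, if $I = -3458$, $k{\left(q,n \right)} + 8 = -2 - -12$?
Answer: $-111840563$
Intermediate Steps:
$g{\left(A \right)} = \frac{3}{-13 + A}$ ($g{\left(A \right)} = \frac{3}{-9 + \left(A - 4\right)} = \frac{3}{-9 + \left(-4 + A\right)} = \frac{3}{-13 + A}$)
$k{\left(q,n \right)} = 2$ ($k{\left(q,n \right)} = -8 - -10 = -8 + \left(-2 + 12\right) = -8 + 10 = 2$)
$b{\left(N,D \right)} = - 3 D$
$p = -111840932$ ($p = \left(-3458 - 6338\right) \left(2 + 11415\right) = \left(-9796\right) 11417 = -111840932$)
$p + b{\left(-41,-123 \right)} = -111840932 - -369 = -111840932 + 369 = -111840563$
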